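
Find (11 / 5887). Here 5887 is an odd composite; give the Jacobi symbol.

1

Reciprocity: 11 ≡ 3 and 5887 ≡ 3 (mod 4), so (11/5887) = −(5887/11).
Reduce top mod 11: now compute (2/11).
Pull out 2: since 11 ≡ 3 (mod 8), (2/11) = -1.
Reached (1/11) = 1. Collecting the sign flips along the way, the symbol is +1.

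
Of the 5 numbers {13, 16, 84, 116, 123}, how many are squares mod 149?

3

(13/149) = -1 → non-residue.
(16/149) = +1 → QR.
(84/149) = -1 → non-residue.
(116/149) = +1 → QR.
(123/149) = +1 → QR.
Total quadratic residues among the 5: 3.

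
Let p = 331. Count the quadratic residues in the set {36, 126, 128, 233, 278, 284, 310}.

4

(36/331) = +1 → QR.
(126/331) = +1 → QR.
(128/331) = -1 → non-residue.
(233/331) = +1 → QR.
(278/331) = -1 → non-residue.
(284/331) = +1 → QR.
(310/331) = -1 → non-residue.
Total quadratic residues among the 7: 4.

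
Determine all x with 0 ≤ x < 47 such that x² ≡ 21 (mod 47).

16, 31

Since 47 ≡ 3 (mod 4), a square root of 21 is 21^((47+1)/4) = 21^12 mod 47.
Repeated squaring: 21^2≡18, 21^4≡42, 21^8≡25 (mod 47).
21^12 = 21^(8+4) ≡ 16 (mod 47).
Check: 16² = 256 ≡ 21 (mod 47). The two roots are 16 and 31.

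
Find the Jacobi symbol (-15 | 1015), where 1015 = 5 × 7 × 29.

First reduce: -15 ≡ 1000 (mod 1015).
Pull out 2^3: since 1015 ≡ 7 (mod 8), (2/1015) = +1, so (2/1015)^3 = +1.
Reciprocity: 125 ≡ 1 and 1015 ≡ 3 (mod 4), so (125/1015) = +(1015/125).
Reduce top mod 125: now compute (15/125).
Reciprocity: 15 ≡ 3 and 125 ≡ 1 (mod 4), so (15/125) = +(125/15).
Reduce top mod 15: now compute (5/15).
Reciprocity: 5 ≡ 1 and 15 ≡ 3 (mod 4), so (5/15) = +(15/5).
Reduce top mod 5: now compute (0/5).
Top reduces to 0: gcd > 1, so the symbol is 0.

0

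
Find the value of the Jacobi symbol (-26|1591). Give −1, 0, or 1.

1

First reduce: -26 ≡ 1565 (mod 1591).
Reciprocity: 1565 ≡ 1 and 1591 ≡ 3 (mod 4), so (1565/1591) = +(1591/1565).
Reduce top mod 1565: now compute (26/1565).
Pull out 2: since 1565 ≡ 5 (mod 8), (2/1565) = -1.
Reciprocity: 13 ≡ 1 and 1565 ≡ 1 (mod 4), so (13/1565) = +(1565/13).
Reduce top mod 13: now compute (5/13).
Reciprocity: 5 ≡ 1 and 13 ≡ 1 (mod 4), so (5/13) = +(13/5).
Reduce top mod 5: now compute (3/5).
Reciprocity: 3 ≡ 3 and 5 ≡ 1 (mod 4), so (3/5) = +(5/3).
Reduce top mod 3: now compute (2/3).
Pull out 2: since 3 ≡ 3 (mod 8), (2/3) = -1.
Reached (1/3) = 1. Collecting the sign flips along the way, the symbol is +1.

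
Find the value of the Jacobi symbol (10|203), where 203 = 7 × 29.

Pull out 2: since 203 ≡ 3 (mod 8), (2/203) = -1.
Reciprocity: 5 ≡ 1 and 203 ≡ 3 (mod 4), so (5/203) = +(203/5).
Reduce top mod 5: now compute (3/5).
Reciprocity: 3 ≡ 3 and 5 ≡ 1 (mod 4), so (3/5) = +(5/3).
Reduce top mod 3: now compute (2/3).
Pull out 2: since 3 ≡ 3 (mod 8), (2/3) = -1.
Reached (1/3) = 1. Collecting the sign flips along the way, the symbol is +1.

1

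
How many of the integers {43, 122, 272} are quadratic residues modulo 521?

(43/521) = -1 → non-residue.
(122/521) = -1 → non-residue.
(272/521) = -1 → non-residue.
Total quadratic residues among the 3: 0.

0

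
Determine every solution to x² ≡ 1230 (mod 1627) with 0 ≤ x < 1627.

Since 1627 ≡ 3 (mod 4), a square root of 1230 is 1230^((1627+1)/4) = 1230^407 mod 1627.
Repeated squaring: 1230^2≡1417, 1230^4≡171, 1230^8≡1582, 1230^16≡398, 1230^32≡585, 1230^64≡555, 1230^128≡522, 1230^256≡775 (mod 1627).
1230^407 = 1230^(256+128+16+4+2+1) ≡ 764 (mod 1627).
Check: 764² = 583696 ≡ 1230 (mod 1627). The two roots are 764 and 863.

764, 863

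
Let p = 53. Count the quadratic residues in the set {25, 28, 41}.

2

(25/53) = +1 → QR.
(28/53) = +1 → QR.
(41/53) = -1 → non-residue.
Total quadratic residues among the 3: 2.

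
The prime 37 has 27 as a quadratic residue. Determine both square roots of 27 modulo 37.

37 ≡ 1 (mod 4), so we find a root by search.
Trying successive values, 8² = 64 ≡ 27 (mod 37). The other root is 37 − 8 = 29.

8, 29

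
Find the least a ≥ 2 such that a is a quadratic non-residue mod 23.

(2/23) = +1, so 2 is a residue.
(3/23) = +1, so 3 is a residue.
(4/23) = +1, so 4 is a residue.
(5/23) = −1, so 5 is the smallest positive non-residue mod 23.

5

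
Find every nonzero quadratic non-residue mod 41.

Square k = 1,…,20 (k and 41−k give the same square):
1²=1, 2²=4, 3²=9, 4²=16, 5²=25, 6²=36, 7²≡8, 8²≡23, 9²≡40, 10²≡18, 11²≡39, 12²≡21, 13²≡5, 14²≡32, 15²≡20, 16²≡10, 17²≡2, 18²≡37, 19²≡33, 20²≡31 (mod 41).
The residues are {1, 2, 4, 5, 8, 9, 10, 16, 18, 20, 21, 23, 25, 31, 32, 33, 36, 37, 39, 40}; the non-residues are the remaining 20 nonzero classes.

3, 6, 7, 11, 12, 13, 14, 15, 17, 19, 22, 24, 26, 27, 28, 29, 30, 34, 35, 38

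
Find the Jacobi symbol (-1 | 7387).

-1

First reduce: -1 ≡ 7386 (mod 7387).
Pull out 2: since 7387 ≡ 3 (mod 8), (2/7387) = -1.
Reciprocity: 3693 ≡ 1 and 7387 ≡ 3 (mod 4), so (3693/7387) = +(7387/3693).
Reduce top mod 3693: now compute (1/3693).
Reached (1/3693) = 1. Collecting the sign flips along the way, the symbol is -1.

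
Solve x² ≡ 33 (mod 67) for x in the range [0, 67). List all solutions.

10, 57

Since 67 ≡ 3 (mod 4), a square root of 33 is 33^((67+1)/4) = 33^17 mod 67.
Repeated squaring: 33^2≡17, 33^4≡21, 33^8≡39, 33^16≡47 (mod 67).
33^17 = 33^(16+1) ≡ 10 (mod 67).
Check: 10² = 100 ≡ 33 (mod 67). The two roots are 10 and 57.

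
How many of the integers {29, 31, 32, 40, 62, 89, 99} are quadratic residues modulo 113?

(29/113) = -1 → non-residue.
(31/113) = +1 → QR.
(32/113) = +1 → QR.
(40/113) = -1 → non-residue.
(62/113) = +1 → QR.
(89/113) = -1 → non-residue.
(99/113) = +1 → QR.
Total quadratic residues among the 7: 4.

4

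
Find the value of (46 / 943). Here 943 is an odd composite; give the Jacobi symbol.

0

Pull out 2: since 943 ≡ 7 (mod 8), (2/943) = +1.
Reciprocity: 23 ≡ 3 and 943 ≡ 3 (mod 4), so (23/943) = −(943/23).
Reduce top mod 23: now compute (0/23).
Top reduces to 0: gcd > 1, so the symbol is 0.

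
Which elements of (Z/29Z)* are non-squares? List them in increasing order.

2,3,8,10,11,12,14,15,17,18,19,21,26,27

Square k = 1,…,14 (k and 29−k give the same square):
1²=1, 2²=4, 3²=9, 4²=16, 5²=25, 6²≡7, 7²≡20, 8²≡6, 9²≡23, 10²≡13, 11²≡5, 12²≡28, 13²≡24, 14²≡22 (mod 29).
The residues are {1, 4, 5, 6, 7, 9, 13, 16, 20, 22, 23, 24, 25, 28}; the non-residues are the remaining 14 nonzero classes.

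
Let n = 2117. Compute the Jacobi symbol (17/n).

Reciprocity: 17 ≡ 1 and 2117 ≡ 1 (mod 4), so (17/2117) = +(2117/17).
Reduce top mod 17: now compute (9/17).
Reciprocity: 9 ≡ 1 and 17 ≡ 1 (mod 4), so (9/17) = +(17/9).
Reduce top mod 9: now compute (8/9).
Pull out 2^3: since 9 ≡ 1 (mod 8), (2/9) = +1, so (2/9)^3 = +1.
Reached (1/9) = 1. Collecting the sign flips along the way, the symbol is +1.

1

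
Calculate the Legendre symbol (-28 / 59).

-1

First reduce: -28 ≡ 31 (mod 59).
Reciprocity: 31 ≡ 3 and 59 ≡ 3 (mod 4), so (31/59) = −(59/31).
Reduce top mod 31: now compute (28/31).
Pull out 2^2: since 31 ≡ 7 (mod 8), (2/31) = +1, so (2/31)^2 = +1.
Reciprocity: 7 ≡ 3 and 31 ≡ 3 (mod 4), so (7/31) = −(31/7).
Reduce top mod 7: now compute (3/7).
Reciprocity: 3 ≡ 3 and 7 ≡ 3 (mod 4), so (3/7) = −(7/3).
Reduce top mod 3: now compute (1/3).
Reached (1/3) = 1. Collecting the sign flips along the way, the symbol is -1.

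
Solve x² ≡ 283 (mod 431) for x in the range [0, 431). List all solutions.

159, 272

Since 431 ≡ 3 (mod 4), a square root of 283 is 283^((431+1)/4) = 283^108 mod 431.
Repeated squaring: 283^2≡354, 283^4≡326, 283^8≡250, 283^16≡5, 283^32≡25, 283^64≡194 (mod 431).
283^108 = 283^(64+32+8+4) ≡ 159 (mod 431).
Check: 159² = 25281 ≡ 283 (mod 431). The two roots are 159 and 272.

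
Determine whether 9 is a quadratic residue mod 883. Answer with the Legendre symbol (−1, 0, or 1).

Euler's criterion: (9/883) ≡ 9^441 (mod 883).
9^2 ≡ 81 (mod 883)
9^4 ≡ 380 (mod 883)
9^8 ≡ 471 (mod 883)
9^16 ≡ 208 (mod 883)
9^32 ≡ 880 (mod 883)
9^64 ≡ 9 (mod 883)
9^128 ≡ 81 (mod 883)
9^256 ≡ 380 (mod 883)
9^441 = 9^(256+128+32+16+8+1) ≡ 1 (mod 883).
Result is 1, so (9/883) = 1.

1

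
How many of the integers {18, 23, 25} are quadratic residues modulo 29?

(18/29) = -1 → non-residue.
(23/29) = +1 → QR.
(25/29) = +1 → QR.
Total quadratic residues among the 3: 2.

2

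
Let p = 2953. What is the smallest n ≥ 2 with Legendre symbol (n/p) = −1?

(2/2953) = +1, so 2 is a residue.
(3/2953) = +1, so 3 is a residue.
(4/2953) = +1, so 4 is a residue.
(5/2953) = −1, so 5 is the smallest positive non-residue mod 2953.

5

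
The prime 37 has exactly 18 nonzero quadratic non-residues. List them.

Square k = 1,…,18 (k and 37−k give the same square):
1²=1, 2²=4, 3²=9, 4²=16, 5²=25, 6²=36, 7²≡12, 8²≡27, 9²≡7, 10²≡26, 11²≡10, 12²≡33, 13²≡21, 14²≡11, 15²≡3, 16²≡34, 17²≡30, 18²≡28 (mod 37).
The residues are {1, 3, 4, 7, 9, 10, 11, 12, 16, 21, 25, 26, 27, 28, 30, 33, 34, 36}; the non-residues are the remaining 18 nonzero classes.

2 5 6 8 13 14 15 17 18 19 20 22 23 24 29 31 32 35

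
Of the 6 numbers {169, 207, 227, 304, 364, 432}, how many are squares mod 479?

(169/479) = +1 → QR.
(207/479) = +1 → QR.
(227/479) = -1 → non-residue.
(304/479) = -1 → non-residue.
(364/479) = -1 → non-residue.
(432/479) = +1 → QR.
Total quadratic residues among the 6: 3.

3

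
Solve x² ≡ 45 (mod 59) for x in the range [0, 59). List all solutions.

24, 35

Since 59 ≡ 3 (mod 4), a square root of 45 is 45^((59+1)/4) = 45^15 mod 59.
Repeated squaring: 45^2≡19, 45^4≡7, 45^8≡49 (mod 59).
45^15 = 45^(8+4+2+1) ≡ 35 (mod 59).
Check: 35² = 1225 ≡ 45 (mod 59). The two roots are 24 and 35.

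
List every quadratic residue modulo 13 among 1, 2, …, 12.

Square k = 1,…,6 (k and 13−k give the same square):
1²=1, 2²=4, 3²=9, 4²≡3, 5²≡12, 6²≡10 (mod 13).
So the quadratic residues mod 13 are {1, 3, 4, 9, 10, 12}.

1, 3, 4, 9, 10, 12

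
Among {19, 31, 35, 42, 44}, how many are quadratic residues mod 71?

(19/71) = +1 → QR.
(31/71) = -1 → non-residue.
(35/71) = -1 → non-residue.
(42/71) = -1 → non-residue.
(44/71) = -1 → non-residue.
Total quadratic residues among the 5: 1.

1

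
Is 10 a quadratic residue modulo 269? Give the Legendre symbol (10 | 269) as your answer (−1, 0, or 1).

-1

Pull out 2: since 269 ≡ 5 (mod 8), (2/269) = -1.
Reciprocity: 5 ≡ 1 and 269 ≡ 1 (mod 4), so (5/269) = +(269/5).
Reduce top mod 5: now compute (4/5).
Pull out 2^2: since 5 ≡ 5 (mod 8), (2/5) = -1, so (2/5)^2 = +1.
Reached (1/5) = 1. Collecting the sign flips along the way, the symbol is -1.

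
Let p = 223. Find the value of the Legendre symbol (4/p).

1

Euler's criterion: (4/223) ≡ 4^111 (mod 223).
4^2 ≡ 16 (mod 223)
4^4 ≡ 33 (mod 223)
4^8 ≡ 197 (mod 223)
4^16 ≡ 7 (mod 223)
4^32 ≡ 49 (mod 223)
4^64 ≡ 171 (mod 223)
4^111 = 4^(64+32+8+4+2+1) ≡ 1 (mod 223).
Result is 1, so (4/223) = 1.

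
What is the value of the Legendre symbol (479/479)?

First reduce: 479 ≡ 0 (mod 479).
Top reduces to 0: gcd > 1, so the symbol is 0.

0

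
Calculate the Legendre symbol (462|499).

Pull out 2: since 499 ≡ 3 (mod 8), (2/499) = -1.
Reciprocity: 231 ≡ 3 and 499 ≡ 3 (mod 4), so (231/499) = −(499/231).
Reduce top mod 231: now compute (37/231).
Reciprocity: 37 ≡ 1 and 231 ≡ 3 (mod 4), so (37/231) = +(231/37).
Reduce top mod 37: now compute (9/37).
Reciprocity: 9 ≡ 1 and 37 ≡ 1 (mod 4), so (9/37) = +(37/9).
Reduce top mod 9: now compute (1/9).
Reached (1/9) = 1. Collecting the sign flips along the way, the symbol is +1.

1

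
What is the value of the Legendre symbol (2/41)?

Pull out 2: since 41 ≡ 1 (mod 8), (2/41) = +1.
Reached (1/41) = 1. Collecting the sign flips along the way, the symbol is +1.

1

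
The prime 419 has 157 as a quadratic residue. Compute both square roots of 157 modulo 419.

Since 419 ≡ 3 (mod 4), a square root of 157 is 157^((419+1)/4) = 157^105 mod 419.
Repeated squaring: 157^2≡347, 157^4≡156, 157^8≡34, 157^16≡318, 157^32≡145, 157^64≡75 (mod 419).
157^105 = 157^(64+32+8+1) ≡ 395 (mod 419).
Check: 395² = 156025 ≡ 157 (mod 419). The two roots are 24 and 395.

24, 395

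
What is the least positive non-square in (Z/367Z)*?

(2/367) = +1, so 2 is a residue.
(3/367) = −1, so 3 is the smallest positive non-residue mod 367.

3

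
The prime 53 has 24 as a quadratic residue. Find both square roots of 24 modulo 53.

53 ≡ 1 (mod 4), so we find a root by search.
Trying successive values, 17² = 289 ≡ 24 (mod 53). The other root is 53 − 17 = 36.

17, 36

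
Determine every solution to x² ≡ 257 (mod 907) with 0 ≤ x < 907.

Since 907 ≡ 3 (mod 4), a square root of 257 is 257^((907+1)/4) = 257^227 mod 907.
Repeated squaring: 257^2≡745, 257^4≡848, 257^8≡760, 257^16≡748, 257^32≡792, 257^64≡527, 257^128≡187 (mod 907).
257^227 = 257^(128+64+32+2+1) ≡ 459 (mod 907).
Check: 459² = 210681 ≡ 257 (mod 907). The two roots are 448 and 459.

448, 459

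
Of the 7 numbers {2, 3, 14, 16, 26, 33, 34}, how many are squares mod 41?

3

(2/41) = +1 → QR.
(3/41) = -1 → non-residue.
(14/41) = -1 → non-residue.
(16/41) = +1 → QR.
(26/41) = -1 → non-residue.
(33/41) = +1 → QR.
(34/41) = -1 → non-residue.
Total quadratic residues among the 7: 3.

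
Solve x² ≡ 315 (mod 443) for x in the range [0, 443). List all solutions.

168, 275

Since 443 ≡ 3 (mod 4), a square root of 315 is 315^((443+1)/4) = 315^111 mod 443.
Repeated squaring: 315^2≡436, 315^4≡49, 315^8≡186, 315^16≡42, 315^32≡435, 315^64≡64 (mod 443).
315^111 = 315^(64+32+8+4+2+1) ≡ 168 (mod 443).
Check: 168² = 28224 ≡ 315 (mod 443). The two roots are 168 and 275.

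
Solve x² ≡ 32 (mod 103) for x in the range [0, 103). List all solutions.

49, 54

Since 103 ≡ 3 (mod 4), a square root of 32 is 32^((103+1)/4) = 32^26 mod 103.
Repeated squaring: 32^2≡97, 32^4≡36, 32^8≡60, 32^16≡98 (mod 103).
32^26 = 32^(16+8+2) ≡ 49 (mod 103).
Check: 49² = 2401 ≡ 32 (mod 103). The two roots are 49 and 54.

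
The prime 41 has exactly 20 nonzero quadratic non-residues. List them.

Square k = 1,…,20 (k and 41−k give the same square):
1²=1, 2²=4, 3²=9, 4²=16, 5²=25, 6²=36, 7²≡8, 8²≡23, 9²≡40, 10²≡18, 11²≡39, 12²≡21, 13²≡5, 14²≡32, 15²≡20, 16²≡10, 17²≡2, 18²≡37, 19²≡33, 20²≡31 (mod 41).
The residues are {1, 2, 4, 5, 8, 9, 10, 16, 18, 20, 21, 23, 25, 31, 32, 33, 36, 37, 39, 40}; the non-residues are the remaining 20 nonzero classes.

3, 6, 7, 11, 12, 13, 14, 15, 17, 19, 22, 24, 26, 27, 28, 29, 30, 34, 35, 38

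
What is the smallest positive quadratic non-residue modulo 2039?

(2/2039) = +1, so 2 is a residue.
(3/2039) = +1, so 3 is a residue.
(4/2039) = +1, so 4 is a residue.
(5/2039) = +1, so 5 is a residue.
(6/2039) = +1, so 6 is a residue.
(7/2039) = −1, so 7 is the smallest positive non-residue mod 2039.

7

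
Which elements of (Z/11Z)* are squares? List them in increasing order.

Square k = 1,…,5 (k and 11−k give the same square):
1²=1, 2²=4, 3²=9, 4²≡5, 5²≡3 (mod 11).
So the quadratic residues mod 11 are {1, 3, 4, 5, 9}.

1 3 4 5 9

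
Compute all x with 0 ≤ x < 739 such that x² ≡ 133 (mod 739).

261, 478

Since 739 ≡ 3 (mod 4), a square root of 133 is 133^((739+1)/4) = 133^185 mod 739.
Repeated squaring: 133^2≡692, 133^4≡731, 133^8≡64, 133^16≡401, 133^32≡438, 133^64≡443, 133^128≡414 (mod 739).
133^185 = 133^(128+32+16+8+1) ≡ 478 (mod 739).
Check: 478² = 228484 ≡ 133 (mod 739). The two roots are 261 and 478.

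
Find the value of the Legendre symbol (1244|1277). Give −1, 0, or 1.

Pull out 2^2: since 1277 ≡ 5 (mod 8), (2/1277) = -1, so (2/1277)^2 = +1.
Reciprocity: 311 ≡ 3 and 1277 ≡ 1 (mod 4), so (311/1277) = +(1277/311).
Reduce top mod 311: now compute (33/311).
Reciprocity: 33 ≡ 1 and 311 ≡ 3 (mod 4), so (33/311) = +(311/33).
Reduce top mod 33: now compute (14/33).
Pull out 2: since 33 ≡ 1 (mod 8), (2/33) = +1.
Reciprocity: 7 ≡ 3 and 33 ≡ 1 (mod 4), so (7/33) = +(33/7).
Reduce top mod 7: now compute (5/7).
Reciprocity: 5 ≡ 1 and 7 ≡ 3 (mod 4), so (5/7) = +(7/5).
Reduce top mod 5: now compute (2/5).
Pull out 2: since 5 ≡ 5 (mod 8), (2/5) = -1.
Reached (1/5) = 1. Collecting the sign flips along the way, the symbol is -1.

-1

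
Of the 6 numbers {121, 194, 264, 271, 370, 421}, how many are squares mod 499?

(121/499) = +1 → QR.
(194/499) = +1 → QR.
(264/499) = -1 → non-residue.
(271/499) = -1 → non-residue.
(370/499) = +1 → QR.
(421/499) = +1 → QR.
Total quadratic residues among the 6: 4.

4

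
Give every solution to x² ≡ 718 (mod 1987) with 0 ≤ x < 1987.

737, 1250

Since 1987 ≡ 3 (mod 4), a square root of 718 is 718^((1987+1)/4) = 718^497 mod 1987.
Repeated squaring: 718^2≡891, 718^4≡1068, 718^8≡86, 718^16≡1435, 718^32≡693, 718^64≡1382, 718^128≡417, 718^256≡1020 (mod 1987).
718^497 = 718^(256+128+64+32+16+1) ≡ 737 (mod 1987).
Check: 737² = 543169 ≡ 718 (mod 1987). The two roots are 737 and 1250.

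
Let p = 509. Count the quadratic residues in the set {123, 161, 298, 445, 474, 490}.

(123/509) = +1 → QR.
(161/509) = -1 → non-residue.
(298/509) = +1 → QR.
(445/509) = +1 → QR.
(474/509) = -1 → non-residue.
(490/509) = -1 → non-residue.
Total quadratic residues among the 6: 3.

3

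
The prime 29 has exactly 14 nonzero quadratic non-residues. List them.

2 3 8 10 11 12 14 15 17 18 19 21 26 27

Square k = 1,…,14 (k and 29−k give the same square):
1²=1, 2²=4, 3²=9, 4²=16, 5²=25, 6²≡7, 7²≡20, 8²≡6, 9²≡23, 10²≡13, 11²≡5, 12²≡28, 13²≡24, 14²≡22 (mod 29).
The residues are {1, 4, 5, 6, 7, 9, 13, 16, 20, 22, 23, 24, 25, 28}; the non-residues are the remaining 14 nonzero classes.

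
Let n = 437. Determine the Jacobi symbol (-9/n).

First reduce: -9 ≡ 428 (mod 437).
Pull out 2^2: since 437 ≡ 5 (mod 8), (2/437) = -1, so (2/437)^2 = +1.
Reciprocity: 107 ≡ 3 and 437 ≡ 1 (mod 4), so (107/437) = +(437/107).
Reduce top mod 107: now compute (9/107).
Reciprocity: 9 ≡ 1 and 107 ≡ 3 (mod 4), so (9/107) = +(107/9).
Reduce top mod 9: now compute (8/9).
Pull out 2^3: since 9 ≡ 1 (mod 8), (2/9) = +1, so (2/9)^3 = +1.
Reached (1/9) = 1. Collecting the sign flips along the way, the symbol is +1.

1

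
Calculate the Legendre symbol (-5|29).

Euler's criterion: (-5/29) ≡ 24^14 (mod 29).
24^2 ≡ 25 (mod 29)
24^4 ≡ 16 (mod 29)
24^8 ≡ 24 (mod 29)
24^14 = 24^(8+4+2) ≡ 1 (mod 29).
Result is 1, so (-5/29) = 1.

1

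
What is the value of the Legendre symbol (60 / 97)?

-1

Euler's criterion: (60/97) ≡ 60^48 (mod 97).
60^2 ≡ 11 (mod 97)
60^4 ≡ 24 (mod 97)
60^8 ≡ 91 (mod 97)
60^16 ≡ 36 (mod 97)
60^32 ≡ 35 (mod 97)
60^48 = 60^(32+16) ≡ 96 (mod 97).
Result is 96 ≡ −1, so (60/97) = −1.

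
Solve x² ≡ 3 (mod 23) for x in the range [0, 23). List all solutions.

7, 16

Since 23 ≡ 3 (mod 4), a square root of 3 is 3^((23+1)/4) = 3^6 mod 23.
Repeated squaring: 3^2≡9, 3^4≡12 (mod 23).
3^6 = 3^(4+2) ≡ 16 (mod 23).
Check: 16² = 256 ≡ 3 (mod 23). The two roots are 7 and 16.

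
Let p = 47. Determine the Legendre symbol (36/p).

Euler's criterion: (36/47) ≡ 36^23 (mod 47).
36^2 ≡ 27 (mod 47)
36^4 ≡ 24 (mod 47)
36^8 ≡ 12 (mod 47)
36^16 ≡ 3 (mod 47)
36^23 = 36^(16+4+2+1) ≡ 1 (mod 47).
Result is 1, so (36/47) = 1.

1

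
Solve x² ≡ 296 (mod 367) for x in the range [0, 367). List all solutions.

42, 325

Since 367 ≡ 3 (mod 4), a square root of 296 is 296^((367+1)/4) = 296^92 mod 367.
Repeated squaring: 296^2≡270, 296^4≡234, 296^8≡73, 296^16≡191, 296^32≡148, 296^64≡251 (mod 367).
296^92 = 296^(64+16+8+4) ≡ 325 (mod 367).
Check: 325² = 105625 ≡ 296 (mod 367). The two roots are 42 and 325.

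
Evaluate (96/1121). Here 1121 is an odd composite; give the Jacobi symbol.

Pull out 2^5: since 1121 ≡ 1 (mod 8), (2/1121) = +1, so (2/1121)^5 = +1.
Reciprocity: 3 ≡ 3 and 1121 ≡ 1 (mod 4), so (3/1121) = +(1121/3).
Reduce top mod 3: now compute (2/3).
Pull out 2: since 3 ≡ 3 (mod 8), (2/3) = -1.
Reached (1/3) = 1. Collecting the sign flips along the way, the symbol is -1.

-1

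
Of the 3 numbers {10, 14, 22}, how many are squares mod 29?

1

(10/29) = -1 → non-residue.
(14/29) = -1 → non-residue.
(22/29) = +1 → QR.
Total quadratic residues among the 3: 1.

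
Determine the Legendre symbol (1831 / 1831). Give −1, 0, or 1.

First reduce: 1831 ≡ 0 (mod 1831).
Top reduces to 0: gcd > 1, so the symbol is 0.

0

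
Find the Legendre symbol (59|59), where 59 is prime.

0

First reduce: 59 ≡ 0 (mod 59).
Top reduces to 0: gcd > 1, so the symbol is 0.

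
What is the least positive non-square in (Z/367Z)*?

(2/367) = +1, so 2 is a residue.
(3/367) = −1, so 3 is the smallest positive non-residue mod 367.

3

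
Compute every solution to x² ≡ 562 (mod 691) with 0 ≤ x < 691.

Since 691 ≡ 3 (mod 4), a square root of 562 is 562^((691+1)/4) = 562^173 mod 691.
Repeated squaring: 562^2≡57, 562^4≡485, 562^8≡285, 562^16≡378, 562^32≡538, 562^64≡606, 562^128≡315 (mod 691).
562^173 = 562^(128+32+8+4+1) ≡ 172 (mod 691).
Check: 172² = 29584 ≡ 562 (mod 691). The two roots are 172 and 519.

172, 519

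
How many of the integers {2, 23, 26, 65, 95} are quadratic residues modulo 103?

3

(2/103) = +1 → QR.
(23/103) = +1 → QR.
(26/103) = +1 → QR.
(65/103) = -1 → non-residue.
(95/103) = -1 → non-residue.
Total quadratic residues among the 5: 3.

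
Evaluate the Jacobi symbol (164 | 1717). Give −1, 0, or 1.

Pull out 2^2: since 1717 ≡ 5 (mod 8), (2/1717) = -1, so (2/1717)^2 = +1.
Reciprocity: 41 ≡ 1 and 1717 ≡ 1 (mod 4), so (41/1717) = +(1717/41).
Reduce top mod 41: now compute (36/41).
Pull out 2^2: since 41 ≡ 1 (mod 8), (2/41) = +1, so (2/41)^2 = +1.
Reciprocity: 9 ≡ 1 and 41 ≡ 1 (mod 4), so (9/41) = +(41/9).
Reduce top mod 9: now compute (5/9).
Reciprocity: 5 ≡ 1 and 9 ≡ 1 (mod 4), so (5/9) = +(9/5).
Reduce top mod 5: now compute (4/5).
Pull out 2^2: since 5 ≡ 5 (mod 8), (2/5) = -1, so (2/5)^2 = +1.
Reached (1/5) = 1. Collecting the sign flips along the way, the symbol is +1.

1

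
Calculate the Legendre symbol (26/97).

Euler's criterion: (26/97) ≡ 26^48 (mod 97).
26^2 ≡ 94 (mod 97)
26^4 ≡ 9 (mod 97)
26^8 ≡ 81 (mod 97)
26^16 ≡ 62 (mod 97)
26^32 ≡ 61 (mod 97)
26^48 = 26^(32+16) ≡ 96 (mod 97).
Result is 96 ≡ −1, so (26/97) = −1.

-1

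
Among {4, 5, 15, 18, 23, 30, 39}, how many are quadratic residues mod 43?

(4/43) = +1 → QR.
(5/43) = -1 → non-residue.
(15/43) = +1 → QR.
(18/43) = -1 → non-residue.
(23/43) = +1 → QR.
(30/43) = -1 → non-residue.
(39/43) = -1 → non-residue.
Total quadratic residues among the 7: 3.

3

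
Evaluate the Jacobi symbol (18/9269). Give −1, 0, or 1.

Pull out 2: since 9269 ≡ 5 (mod 8), (2/9269) = -1.
Reciprocity: 9 ≡ 1 and 9269 ≡ 1 (mod 4), so (9/9269) = +(9269/9).
Reduce top mod 9: now compute (8/9).
Pull out 2^3: since 9 ≡ 1 (mod 8), (2/9) = +1, so (2/9)^3 = +1.
Reached (1/9) = 1. Collecting the sign flips along the way, the symbol is -1.

-1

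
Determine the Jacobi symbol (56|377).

-1

Pull out 2^3: since 377 ≡ 1 (mod 8), (2/377) = +1, so (2/377)^3 = +1.
Reciprocity: 7 ≡ 3 and 377 ≡ 1 (mod 4), so (7/377) = +(377/7).
Reduce top mod 7: now compute (6/7).
Pull out 2: since 7 ≡ 7 (mod 8), (2/7) = +1.
Reciprocity: 3 ≡ 3 and 7 ≡ 3 (mod 4), so (3/7) = −(7/3).
Reduce top mod 3: now compute (1/3).
Reached (1/3) = 1. Collecting the sign flips along the way, the symbol is -1.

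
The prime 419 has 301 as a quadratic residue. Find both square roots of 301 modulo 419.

Since 419 ≡ 3 (mod 4), a square root of 301 is 301^((419+1)/4) = 301^105 mod 419.
Repeated squaring: 301^2≡97, 301^4≡191, 301^8≡28, 301^16≡365, 301^32≡402, 301^64≡289 (mod 419).
301^105 = 301^(64+32+8+1) ≡ 73 (mod 419).
Check: 73² = 5329 ≡ 301 (mod 419). The two roots are 73 and 346.

73, 346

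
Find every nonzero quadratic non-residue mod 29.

2,3,8,10,11,12,14,15,17,18,19,21,26,27

Square k = 1,…,14 (k and 29−k give the same square):
1²=1, 2²=4, 3²=9, 4²=16, 5²=25, 6²≡7, 7²≡20, 8²≡6, 9²≡23, 10²≡13, 11²≡5, 12²≡28, 13²≡24, 14²≡22 (mod 29).
The residues are {1, 4, 5, 6, 7, 9, 13, 16, 20, 22, 23, 24, 25, 28}; the non-residues are the remaining 14 nonzero classes.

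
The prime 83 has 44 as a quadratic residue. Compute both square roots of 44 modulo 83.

Since 83 ≡ 3 (mod 4), a square root of 44 is 44^((83+1)/4) = 44^21 mod 83.
Repeated squaring: 44^2≡27, 44^4≡65, 44^8≡75, 44^16≡64 (mod 83).
44^21 = 44^(16+4+1) ≡ 25 (mod 83).
Check: 25² = 625 ≡ 44 (mod 83). The two roots are 25 and 58.

25, 58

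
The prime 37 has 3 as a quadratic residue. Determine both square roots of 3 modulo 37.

37 ≡ 1 (mod 4), so we find a root by search.
Trying successive values, 15² = 225 ≡ 3 (mod 37). The other root is 37 − 15 = 22.

15, 22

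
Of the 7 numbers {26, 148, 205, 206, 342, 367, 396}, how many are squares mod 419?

4

(26/419) = -1 → non-residue.
(148/419) = +1 → QR.
(205/419) = +1 → QR.
(206/419) = +1 → QR.
(342/419) = +1 → QR.
(367/419) = -1 → non-residue.
(396/419) = -1 → non-residue.
Total quadratic residues among the 7: 4.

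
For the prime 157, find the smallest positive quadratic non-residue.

(2/157) = −1, so 2 is the smallest positive non-residue mod 157.

2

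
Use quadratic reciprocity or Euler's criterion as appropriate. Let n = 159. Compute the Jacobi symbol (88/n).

Pull out 2^3: since 159 ≡ 7 (mod 8), (2/159) = +1, so (2/159)^3 = +1.
Reciprocity: 11 ≡ 3 and 159 ≡ 3 (mod 4), so (11/159) = −(159/11).
Reduce top mod 11: now compute (5/11).
Reciprocity: 5 ≡ 1 and 11 ≡ 3 (mod 4), so (5/11) = +(11/5).
Reduce top mod 5: now compute (1/5).
Reached (1/5) = 1. Collecting the sign flips along the way, the symbol is -1.

-1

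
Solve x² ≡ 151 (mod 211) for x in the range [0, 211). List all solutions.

Since 211 ≡ 3 (mod 4), a square root of 151 is 151^((211+1)/4) = 151^53 mod 211.
Repeated squaring: 151^2≡13, 151^4≡169, 151^8≡76, 151^16≡79, 151^32≡122 (mod 211).
151^53 = 151^(32+16+4+1) ≡ 183 (mod 211).
Check: 183² = 33489 ≡ 151 (mod 211). The two roots are 28 and 183.

28, 183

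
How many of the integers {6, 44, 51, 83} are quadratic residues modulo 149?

(6/149) = +1 → QR.
(44/149) = -1 → non-residue.
(51/149) = -1 → non-residue.
(83/149) = -1 → non-residue.
Total quadratic residues among the 4: 1.

1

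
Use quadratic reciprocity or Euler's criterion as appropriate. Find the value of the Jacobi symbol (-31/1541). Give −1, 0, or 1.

First reduce: -31 ≡ 1510 (mod 1541).
Pull out 2: since 1541 ≡ 5 (mod 8), (2/1541) = -1.
Reciprocity: 755 ≡ 3 and 1541 ≡ 1 (mod 4), so (755/1541) = +(1541/755).
Reduce top mod 755: now compute (31/755).
Reciprocity: 31 ≡ 3 and 755 ≡ 3 (mod 4), so (31/755) = −(755/31).
Reduce top mod 31: now compute (11/31).
Reciprocity: 11 ≡ 3 and 31 ≡ 3 (mod 4), so (11/31) = −(31/11).
Reduce top mod 11: now compute (9/11).
Reciprocity: 9 ≡ 1 and 11 ≡ 3 (mod 4), so (9/11) = +(11/9).
Reduce top mod 9: now compute (2/9).
Pull out 2: since 9 ≡ 1 (mod 8), (2/9) = +1.
Reached (1/9) = 1. Collecting the sign flips along the way, the symbol is -1.

-1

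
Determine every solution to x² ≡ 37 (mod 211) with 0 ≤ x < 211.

44, 167

Since 211 ≡ 3 (mod 4), a square root of 37 is 37^((211+1)/4) = 37^53 mod 211.
Repeated squaring: 37^2≡103, 37^4≡59, 37^8≡105, 37^16≡53, 37^32≡66 (mod 211).
37^53 = 37^(32+16+4+1) ≡ 44 (mod 211).
Check: 44² = 1936 ≡ 37 (mod 211). The two roots are 44 and 167.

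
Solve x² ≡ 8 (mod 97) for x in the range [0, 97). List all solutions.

97 ≡ 1 (mod 4), so we find a root by search.
Trying successive values, 28² = 784 ≡ 8 (mod 97). The other root is 97 − 28 = 69.

28, 69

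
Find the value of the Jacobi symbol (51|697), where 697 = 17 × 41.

0

Reciprocity: 51 ≡ 3 and 697 ≡ 1 (mod 4), so (51/697) = +(697/51).
Reduce top mod 51: now compute (34/51).
Pull out 2: since 51 ≡ 3 (mod 8), (2/51) = -1.
Reciprocity: 17 ≡ 1 and 51 ≡ 3 (mod 4), so (17/51) = +(51/17).
Reduce top mod 17: now compute (0/17).
Top reduces to 0: gcd > 1, so the symbol is 0.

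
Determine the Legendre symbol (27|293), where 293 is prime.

Euler's criterion: (27/293) ≡ 27^146 (mod 293).
27^2 ≡ 143 (mod 293)
27^4 ≡ 232 (mod 293)
27^8 ≡ 205 (mod 293)
27^16 ≡ 126 (mod 293)
27^32 ≡ 54 (mod 293)
27^64 ≡ 279 (mod 293)
27^128 ≡ 196 (mod 293)
27^146 = 27^(128+16+2) ≡ 292 (mod 293).
Result is 292 ≡ −1, so (27/293) = −1.

-1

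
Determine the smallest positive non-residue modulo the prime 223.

(2/223) = +1, so 2 is a residue.
(3/223) = −1, so 3 is the smallest positive non-residue mod 223.

3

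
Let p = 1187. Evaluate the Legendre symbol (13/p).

Euler's criterion: (13/1187) ≡ 13^593 (mod 1187).
13^2 ≡ 169 (mod 1187)
13^4 ≡ 73 (mod 1187)
13^8 ≡ 581 (mod 1187)
13^16 ≡ 453 (mod 1187)
13^32 ≡ 1045 (mod 1187)
13^64 ≡ 1172 (mod 1187)
13^128 ≡ 225 (mod 1187)
13^256 ≡ 771 (mod 1187)
13^512 ≡ 941 (mod 1187)
13^593 = 13^(512+64+16+1) ≡ 1 (mod 1187).
Result is 1, so (13/1187) = 1.

1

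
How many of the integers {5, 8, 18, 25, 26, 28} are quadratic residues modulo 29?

(5/29) = +1 → QR.
(8/29) = -1 → non-residue.
(18/29) = -1 → non-residue.
(25/29) = +1 → QR.
(26/29) = -1 → non-residue.
(28/29) = +1 → QR.
Total quadratic residues among the 6: 3.

3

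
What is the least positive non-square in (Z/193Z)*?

5

(2/193) = +1, so 2 is a residue.
(3/193) = +1, so 3 is a residue.
(4/193) = +1, so 4 is a residue.
(5/193) = −1, so 5 is the smallest positive non-residue mod 193.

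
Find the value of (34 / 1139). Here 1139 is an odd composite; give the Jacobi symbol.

Pull out 2: since 1139 ≡ 3 (mod 8), (2/1139) = -1.
Reciprocity: 17 ≡ 1 and 1139 ≡ 3 (mod 4), so (17/1139) = +(1139/17).
Reduce top mod 17: now compute (0/17).
Top reduces to 0: gcd > 1, so the symbol is 0.

0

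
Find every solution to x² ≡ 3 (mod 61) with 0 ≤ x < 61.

8, 53

61 ≡ 1 (mod 4), so we find a root by search.
Trying successive values, 8² = 64 ≡ 3 (mod 61). The other root is 61 − 8 = 53.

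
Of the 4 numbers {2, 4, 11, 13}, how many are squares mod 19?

(2/19) = -1 → non-residue.
(4/19) = +1 → QR.
(11/19) = +1 → QR.
(13/19) = -1 → non-residue.
Total quadratic residues among the 4: 2.

2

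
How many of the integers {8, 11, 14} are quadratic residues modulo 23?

1

(8/23) = +1 → QR.
(11/23) = -1 → non-residue.
(14/23) = -1 → non-residue.
Total quadratic residues among the 3: 1.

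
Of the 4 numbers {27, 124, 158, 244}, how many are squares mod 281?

(27/281) = -1 → non-residue.
(124/281) = +1 → QR.
(158/281) = +1 → QR.
(244/281) = -1 → non-residue.
Total quadratic residues among the 4: 2.

2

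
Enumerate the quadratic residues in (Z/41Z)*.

Square k = 1,…,20 (k and 41−k give the same square):
1²=1, 2²=4, 3²=9, 4²=16, 5²=25, 6²=36, 7²≡8, 8²≡23, 9²≡40, 10²≡18, 11²≡39, 12²≡21, 13²≡5, 14²≡32, 15²≡20, 16²≡10, 17²≡2, 18²≡37, 19²≡33, 20²≡31 (mod 41).
So the quadratic residues mod 41 are {1, 2, 4, 5, 8, 9, 10, 16, 18, 20, 21, 23, 25, 31, 32, 33, 36, 37, 39, 40}.

1, 2, 4, 5, 8, 9, 10, 16, 18, 20, 21, 23, 25, 31, 32, 33, 36, 37, 39, 40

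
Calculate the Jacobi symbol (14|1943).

Pull out 2: since 1943 ≡ 7 (mod 8), (2/1943) = +1.
Reciprocity: 7 ≡ 3 and 1943 ≡ 3 (mod 4), so (7/1943) = −(1943/7).
Reduce top mod 7: now compute (4/7).
Pull out 2^2: since 7 ≡ 7 (mod 8), (2/7) = +1, so (2/7)^2 = +1.
Reached (1/7) = 1. Collecting the sign flips along the way, the symbol is -1.

-1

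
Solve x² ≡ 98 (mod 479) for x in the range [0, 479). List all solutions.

Since 479 ≡ 3 (mod 4), a square root of 98 is 98^((479+1)/4) = 98^120 mod 479.
Repeated squaring: 98^2≡24, 98^4≡97, 98^8≡308, 98^16≡22, 98^32≡5, 98^64≡25 (mod 479).
98^120 = 98^(64+32+16+8) ≡ 128 (mod 479).
Check: 128² = 16384 ≡ 98 (mod 479). The two roots are 128 and 351.

128, 351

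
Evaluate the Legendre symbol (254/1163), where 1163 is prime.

Pull out 2: since 1163 ≡ 3 (mod 8), (2/1163) = -1.
Reciprocity: 127 ≡ 3 and 1163 ≡ 3 (mod 4), so (127/1163) = −(1163/127).
Reduce top mod 127: now compute (20/127).
Pull out 2^2: since 127 ≡ 7 (mod 8), (2/127) = +1, so (2/127)^2 = +1.
Reciprocity: 5 ≡ 1 and 127 ≡ 3 (mod 4), so (5/127) = +(127/5).
Reduce top mod 5: now compute (2/5).
Pull out 2: since 5 ≡ 5 (mod 8), (2/5) = -1.
Reached (1/5) = 1. Collecting the sign flips along the way, the symbol is -1.

-1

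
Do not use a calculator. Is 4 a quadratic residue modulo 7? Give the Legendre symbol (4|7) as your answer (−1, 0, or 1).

Euler's criterion: (4/7) ≡ 4^3 (mod 7).
4^2 ≡ 2 (mod 7)
4^3 = 4^(2+1) ≡ 1 (mod 7).
Result is 1, so (4/7) = 1.

1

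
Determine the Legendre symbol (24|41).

Pull out 2^3: since 41 ≡ 1 (mod 8), (2/41) = +1, so (2/41)^3 = +1.
Reciprocity: 3 ≡ 3 and 41 ≡ 1 (mod 4), so (3/41) = +(41/3).
Reduce top mod 3: now compute (2/3).
Pull out 2: since 3 ≡ 3 (mod 8), (2/3) = -1.
Reached (1/3) = 1. Collecting the sign flips along the way, the symbol is -1.

-1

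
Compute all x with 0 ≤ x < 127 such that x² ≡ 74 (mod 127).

57, 70

Since 127 ≡ 3 (mod 4), a square root of 74 is 74^((127+1)/4) = 74^32 mod 127.
Repeated squaring: 74^2≡15, 74^4≡98, 74^8≡79, 74^16≡18, 74^32≡70 (mod 127).
74^32 = 74^(32) ≡ 70 (mod 127).
Check: 70² = 4900 ≡ 74 (mod 127). The two roots are 57 and 70.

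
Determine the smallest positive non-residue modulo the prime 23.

(2/23) = +1, so 2 is a residue.
(3/23) = +1, so 3 is a residue.
(4/23) = +1, so 4 is a residue.
(5/23) = −1, so 5 is the smallest positive non-residue mod 23.

5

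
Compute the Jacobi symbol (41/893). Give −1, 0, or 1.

Reciprocity: 41 ≡ 1 and 893 ≡ 1 (mod 4), so (41/893) = +(893/41).
Reduce top mod 41: now compute (32/41).
Pull out 2^5: since 41 ≡ 1 (mod 8), (2/41) = +1, so (2/41)^5 = +1.
Reached (1/41) = 1. Collecting the sign flips along the way, the symbol is +1.

1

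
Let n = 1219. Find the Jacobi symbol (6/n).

1

Pull out 2: since 1219 ≡ 3 (mod 8), (2/1219) = -1.
Reciprocity: 3 ≡ 3 and 1219 ≡ 3 (mod 4), so (3/1219) = −(1219/3).
Reduce top mod 3: now compute (1/3).
Reached (1/3) = 1. Collecting the sign flips along the way, the symbol is +1.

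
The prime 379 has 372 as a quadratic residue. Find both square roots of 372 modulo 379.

55, 324

Since 379 ≡ 3 (mod 4), a square root of 372 is 372^((379+1)/4) = 372^95 mod 379.
Repeated squaring: 372^2≡49, 372^4≡127, 372^8≡211, 372^16≡178, 372^32≡227, 372^64≡364 (mod 379).
372^95 = 372^(64+16+8+4+2+1) ≡ 324 (mod 379).
Check: 324² = 104976 ≡ 372 (mod 379). The two roots are 55 and 324.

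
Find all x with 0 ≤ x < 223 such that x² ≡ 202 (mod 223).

Since 223 ≡ 3 (mod 4), a square root of 202 is 202^((223+1)/4) = 202^56 mod 223.
Repeated squaring: 202^2≡218, 202^4≡25, 202^8≡179, 202^16≡152, 202^32≡135 (mod 223).
202^56 = 202^(32+16+8) ≡ 47 (mod 223).
Check: 47² = 2209 ≡ 202 (mod 223). The two roots are 47 and 176.

47, 176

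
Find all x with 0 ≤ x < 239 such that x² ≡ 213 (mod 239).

90, 149

Since 239 ≡ 3 (mod 4), a square root of 213 is 213^((239+1)/4) = 213^60 mod 239.
Repeated squaring: 213^2≡198, 213^4≡8, 213^8≡64, 213^16≡33, 213^32≡133 (mod 239).
213^60 = 213^(32+16+8+4) ≡ 90 (mod 239).
Check: 90² = 8100 ≡ 213 (mod 239). The two roots are 90 and 149.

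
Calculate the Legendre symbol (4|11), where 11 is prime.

1

Euler's criterion: (4/11) ≡ 4^5 (mod 11).
4^2 ≡ 5 (mod 11)
4^4 ≡ 3 (mod 11)
4^5 = 4^(4+1) ≡ 1 (mod 11).
Result is 1, so (4/11) = 1.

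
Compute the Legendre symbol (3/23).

Euler's criterion: (3/23) ≡ 3^11 (mod 23).
3^2 ≡ 9 (mod 23)
3^4 ≡ 12 (mod 23)
3^8 ≡ 6 (mod 23)
3^11 = 3^(8+2+1) ≡ 1 (mod 23).
Result is 1, so (3/23) = 1.

1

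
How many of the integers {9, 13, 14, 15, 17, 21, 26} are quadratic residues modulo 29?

2

(9/29) = +1 → QR.
(13/29) = +1 → QR.
(14/29) = -1 → non-residue.
(15/29) = -1 → non-residue.
(17/29) = -1 → non-residue.
(21/29) = -1 → non-residue.
(26/29) = -1 → non-residue.
Total quadratic residues among the 7: 2.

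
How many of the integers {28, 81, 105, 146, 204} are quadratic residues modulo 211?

3

(28/211) = -1 → non-residue.
(81/211) = +1 → QR.
(105/211) = +1 → QR.
(146/211) = -1 → non-residue.
(204/211) = +1 → QR.
Total quadratic residues among the 5: 3.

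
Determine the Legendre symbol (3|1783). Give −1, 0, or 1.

-1

Reciprocity: 3 ≡ 3 and 1783 ≡ 3 (mod 4), so (3/1783) = −(1783/3).
Reduce top mod 3: now compute (1/3).
Reached (1/3) = 1. Collecting the sign flips along the way, the symbol is -1.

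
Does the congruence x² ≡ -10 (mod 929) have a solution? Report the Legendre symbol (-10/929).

1

First reduce: -10 ≡ 919 (mod 929).
Reciprocity: 919 ≡ 3 and 929 ≡ 1 (mod 4), so (919/929) = +(929/919).
Reduce top mod 919: now compute (10/919).
Pull out 2: since 919 ≡ 7 (mod 8), (2/919) = +1.
Reciprocity: 5 ≡ 1 and 919 ≡ 3 (mod 4), so (5/919) = +(919/5).
Reduce top mod 5: now compute (4/5).
Pull out 2^2: since 5 ≡ 5 (mod 8), (2/5) = -1, so (2/5)^2 = +1.
Reached (1/5) = 1. Collecting the sign flips along the way, the symbol is +1.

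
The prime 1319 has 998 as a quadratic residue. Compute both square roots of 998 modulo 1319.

Since 1319 ≡ 3 (mod 4), a square root of 998 is 998^((1319+1)/4) = 998^330 mod 1319.
Repeated squaring: 998^2≡159, 998^4≡220, 998^8≡916, 998^16≡172, 998^32≡566, 998^64≡1158, 998^128≡860, 998^256≡960 (mod 1319).
998^330 = 998^(256+64+8+2) ≡ 602 (mod 1319).
Check: 602² = 362404 ≡ 998 (mod 1319). The two roots are 602 and 717.

602, 717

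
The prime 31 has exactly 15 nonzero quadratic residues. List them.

1 2 4 5 7 8 9 10 14 16 18 19 20 25 28

Square k = 1,…,15 (k and 31−k give the same square):
1²=1, 2²=4, 3²=9, 4²=16, 5²=25, 6²≡5, 7²≡18, 8²≡2, 9²≡19, 10²≡7, 11²≡28, 12²≡20, 13²≡14, 14²≡10, 15²≡8 (mod 31).
So the quadratic residues mod 31 are {1, 2, 4, 5, 7, 8, 9, 10, 14, 16, 18, 19, 20, 25, 28}.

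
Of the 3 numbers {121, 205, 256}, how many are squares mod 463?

3

(121/463) = +1 → QR.
(205/463) = +1 → QR.
(256/463) = +1 → QR.
Total quadratic residues among the 3: 3.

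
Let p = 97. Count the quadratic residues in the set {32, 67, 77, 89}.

(32/97) = +1 → QR.
(67/97) = -1 → non-residue.
(77/97) = -1 → non-residue.
(89/97) = +1 → QR.
Total quadratic residues among the 4: 2.

2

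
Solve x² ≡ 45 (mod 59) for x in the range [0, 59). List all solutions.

Since 59 ≡ 3 (mod 4), a square root of 45 is 45^((59+1)/4) = 45^15 mod 59.
Repeated squaring: 45^2≡19, 45^4≡7, 45^8≡49 (mod 59).
45^15 = 45^(8+4+2+1) ≡ 35 (mod 59).
Check: 35² = 1225 ≡ 45 (mod 59). The two roots are 24 and 35.

24, 35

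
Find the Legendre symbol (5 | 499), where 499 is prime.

1

Euler's criterion: (5/499) ≡ 5^249 (mod 499).
5^2 ≡ 25 (mod 499)
5^4 ≡ 126 (mod 499)
5^8 ≡ 407 (mod 499)
5^16 ≡ 480 (mod 499)
5^32 ≡ 361 (mod 499)
5^64 ≡ 82 (mod 499)
5^128 ≡ 237 (mod 499)
5^249 = 5^(128+64+32+16+8+1) ≡ 1 (mod 499).
Result is 1, so (5/499) = 1.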